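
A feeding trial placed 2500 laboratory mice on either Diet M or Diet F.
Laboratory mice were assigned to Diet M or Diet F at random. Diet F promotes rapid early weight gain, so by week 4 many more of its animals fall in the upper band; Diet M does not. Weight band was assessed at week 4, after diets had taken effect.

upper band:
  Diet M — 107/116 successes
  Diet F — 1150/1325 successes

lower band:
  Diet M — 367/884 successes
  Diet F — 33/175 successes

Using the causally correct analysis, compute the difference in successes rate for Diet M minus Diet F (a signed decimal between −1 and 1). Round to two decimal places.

-0.31

Diet M is higher inside every week-4 weight band stratum but Diet F is higher in aggregate. Whether to stratify depends on how week-4 weight band relates to the diet.
Week-4 weight band is recorded after the diet and is itself shifted by it — it sits on the causal path from diet to outcome. Conditioning on a mediator would strip out part of the effect we want; the pooled comparison gives the total causal effect.
The causal difference is the pooled difference: 0.474 − 0.789 = -0.315.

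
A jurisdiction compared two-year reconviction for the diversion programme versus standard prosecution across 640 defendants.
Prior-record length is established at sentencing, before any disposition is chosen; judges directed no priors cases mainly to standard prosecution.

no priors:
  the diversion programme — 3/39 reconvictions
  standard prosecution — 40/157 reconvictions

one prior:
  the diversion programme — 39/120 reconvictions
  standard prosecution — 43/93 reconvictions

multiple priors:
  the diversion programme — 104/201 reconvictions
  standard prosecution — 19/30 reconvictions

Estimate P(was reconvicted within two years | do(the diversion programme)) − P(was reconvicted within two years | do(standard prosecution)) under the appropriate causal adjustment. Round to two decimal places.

The stratified and pooled comparisons disagree (the diversion programme wins within each prior-record length; standard prosecution wins overall), so the answer turns on the causal role of prior-record length.
Here prior-record length is a common cause — it drives both which disposition a case falls under and the outcome. The crude comparison mixes populations; the stratum-specific rates are the causally relevant ones.
Adjusting over the population distribution of prior-record length: 0.306·(0.077−0.255) + 0.333·(0.325−0.462) + 0.361·(0.517−0.633) = -0.142.

-0.14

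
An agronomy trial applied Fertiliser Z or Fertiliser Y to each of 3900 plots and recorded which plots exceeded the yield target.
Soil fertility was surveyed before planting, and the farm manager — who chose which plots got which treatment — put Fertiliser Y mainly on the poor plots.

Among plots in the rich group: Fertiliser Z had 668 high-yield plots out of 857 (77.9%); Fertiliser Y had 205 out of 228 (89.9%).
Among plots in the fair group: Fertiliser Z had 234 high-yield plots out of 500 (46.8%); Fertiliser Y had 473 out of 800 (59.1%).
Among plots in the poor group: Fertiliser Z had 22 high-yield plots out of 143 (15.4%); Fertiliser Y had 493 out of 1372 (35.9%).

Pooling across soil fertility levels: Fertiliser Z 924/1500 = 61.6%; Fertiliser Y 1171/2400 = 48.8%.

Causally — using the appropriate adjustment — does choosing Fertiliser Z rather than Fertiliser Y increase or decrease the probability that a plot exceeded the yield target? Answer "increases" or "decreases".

Here soil fertility is a common cause — it drives both which fertiliser a case falls under and the outcome. The crude comparison mixes populations; the stratum-specific rates are the causally relevant ones.
Within each level — rich: 77.9% vs 89.9%; fair: 46.8% vs 59.1%; poor: 15.4% vs 35.9% — Fertiliser Y is higher every time.

decreases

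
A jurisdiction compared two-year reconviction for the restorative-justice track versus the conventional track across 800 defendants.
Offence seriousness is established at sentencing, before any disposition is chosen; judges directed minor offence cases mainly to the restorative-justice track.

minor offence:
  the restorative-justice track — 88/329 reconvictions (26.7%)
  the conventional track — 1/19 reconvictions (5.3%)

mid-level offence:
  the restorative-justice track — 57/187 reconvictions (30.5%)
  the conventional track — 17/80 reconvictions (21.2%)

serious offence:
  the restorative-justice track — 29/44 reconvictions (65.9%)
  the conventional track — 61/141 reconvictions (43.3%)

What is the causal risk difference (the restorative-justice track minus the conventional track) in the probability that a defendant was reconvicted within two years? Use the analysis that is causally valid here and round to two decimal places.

+0.18

The imbalance in offence seriousness arose from how defendants were allocated, not from anything the disposition did; and offence seriousness independently affects the outcome. The pooled gap is confounded — condition on offence seriousness.
Adjusting over the population distribution of offence seriousness: 0.435·(0.267−0.053) + 0.334·(0.305−0.212) + 0.231·(0.659−0.433) = +0.177.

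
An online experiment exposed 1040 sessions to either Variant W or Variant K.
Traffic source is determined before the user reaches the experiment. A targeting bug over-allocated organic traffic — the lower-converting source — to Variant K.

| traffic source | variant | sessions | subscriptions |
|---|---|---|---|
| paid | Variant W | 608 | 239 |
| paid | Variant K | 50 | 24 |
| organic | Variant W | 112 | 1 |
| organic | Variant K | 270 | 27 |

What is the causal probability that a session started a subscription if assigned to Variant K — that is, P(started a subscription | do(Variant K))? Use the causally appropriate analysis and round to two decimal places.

0.34

Variant K is higher inside every traffic source stratum but Variant W is higher in aggregate. Whether to stratify depends on how traffic source relates to the variant.
Since traffic source is a pre-existing factor (not a product of the variant) and it affects the outcome on its own, it is a confounder. The stratified rates, not the pooled rate, identify the causal effect.
Standardising Variant K to the population traffic source mix: 0.633·24/50 + 0.367·27/270 = 0.340.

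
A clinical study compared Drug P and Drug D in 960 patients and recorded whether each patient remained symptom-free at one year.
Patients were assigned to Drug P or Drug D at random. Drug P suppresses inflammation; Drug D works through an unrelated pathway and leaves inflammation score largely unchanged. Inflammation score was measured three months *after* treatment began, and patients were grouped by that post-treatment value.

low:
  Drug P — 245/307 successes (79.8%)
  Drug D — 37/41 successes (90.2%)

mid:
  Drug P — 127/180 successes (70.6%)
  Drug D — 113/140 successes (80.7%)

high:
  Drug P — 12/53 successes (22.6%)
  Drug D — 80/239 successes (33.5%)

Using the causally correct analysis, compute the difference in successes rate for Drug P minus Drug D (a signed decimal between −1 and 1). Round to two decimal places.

Inflammation score is downstream of the drug. One should not condition on a consequence of treatment, so the overall rates are the right comparison.
The causal difference is the pooled difference: 0.711 − 0.548 = +0.163.

+0.16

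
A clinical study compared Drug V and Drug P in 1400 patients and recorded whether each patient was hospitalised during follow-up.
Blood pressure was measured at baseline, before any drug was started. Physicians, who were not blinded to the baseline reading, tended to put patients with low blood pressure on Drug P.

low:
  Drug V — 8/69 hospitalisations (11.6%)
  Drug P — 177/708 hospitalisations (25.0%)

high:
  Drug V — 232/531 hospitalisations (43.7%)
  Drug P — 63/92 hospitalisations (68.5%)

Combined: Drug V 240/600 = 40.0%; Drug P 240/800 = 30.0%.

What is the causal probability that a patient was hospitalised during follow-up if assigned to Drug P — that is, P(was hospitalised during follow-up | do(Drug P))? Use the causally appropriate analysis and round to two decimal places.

The imbalance in blood pressure arose from how patients were allocated, not from anything the drug did; and blood pressure independently affects the outcome. The pooled gap is confounded — condition on blood pressure.
Standardising Drug P to the population blood pressure mix: 0.555·177/708 + 0.445·63/92 = 0.443.

0.44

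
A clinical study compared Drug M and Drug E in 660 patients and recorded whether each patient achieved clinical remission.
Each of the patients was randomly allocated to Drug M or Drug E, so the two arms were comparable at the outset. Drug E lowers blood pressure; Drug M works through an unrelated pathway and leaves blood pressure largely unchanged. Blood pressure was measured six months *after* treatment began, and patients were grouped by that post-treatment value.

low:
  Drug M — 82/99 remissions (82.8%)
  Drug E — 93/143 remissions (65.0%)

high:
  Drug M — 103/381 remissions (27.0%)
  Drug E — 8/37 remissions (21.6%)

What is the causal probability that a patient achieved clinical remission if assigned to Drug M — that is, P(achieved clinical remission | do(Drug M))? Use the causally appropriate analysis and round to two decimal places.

0.39

The blood pressure-specific comparison favours Drug M throughout, but the pooled figures favour Drug E. The question is whether to condition on blood pressure.
The distribution of blood pressure is itself part of what the drug does — it is an intermediate outcome. Holding it fixed would remove that part of the effect; the total effect is the pooled difference.
So P(outcome | do(Drug M)) is just the pooled rate for Drug M: 185/480 = 0.385.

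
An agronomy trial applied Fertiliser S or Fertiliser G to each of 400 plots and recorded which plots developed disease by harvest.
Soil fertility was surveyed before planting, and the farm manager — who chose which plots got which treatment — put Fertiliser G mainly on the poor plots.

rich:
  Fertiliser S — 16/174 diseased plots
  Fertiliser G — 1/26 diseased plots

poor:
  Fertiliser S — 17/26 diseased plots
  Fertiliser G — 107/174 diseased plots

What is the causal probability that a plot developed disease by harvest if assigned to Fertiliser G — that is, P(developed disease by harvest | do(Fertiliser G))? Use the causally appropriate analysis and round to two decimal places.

0.33

The imbalance in soil fertility arose from how plots were allocated, not from anything the fertiliser did; and soil fertility independently affects the outcome. The pooled gap is confounded — condition on soil fertility.
Standardising Fertiliser G to the population soil fertility mix: 0.500·1/26 + 0.500·107/174 = 0.327.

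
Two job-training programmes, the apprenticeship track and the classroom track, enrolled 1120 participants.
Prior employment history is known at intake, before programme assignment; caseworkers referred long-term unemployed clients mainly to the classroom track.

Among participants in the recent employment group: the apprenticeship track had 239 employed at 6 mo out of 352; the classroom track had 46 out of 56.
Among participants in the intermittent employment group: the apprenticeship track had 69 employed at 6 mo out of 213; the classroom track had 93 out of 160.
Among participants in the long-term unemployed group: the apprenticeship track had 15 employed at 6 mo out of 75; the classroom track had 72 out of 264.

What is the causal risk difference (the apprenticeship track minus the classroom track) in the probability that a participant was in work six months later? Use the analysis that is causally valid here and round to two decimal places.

Here prior employment history is a common cause — it drives both which programme a case falls under and the outcome. The crude comparison mixes populations; the stratum-specific rates are the causally relevant ones.
Adjusting over the population distribution of prior employment history: 0.364·(0.679−0.821) + 0.333·(0.324−0.581) + 0.303·(0.200−0.273) = -0.160.

-0.16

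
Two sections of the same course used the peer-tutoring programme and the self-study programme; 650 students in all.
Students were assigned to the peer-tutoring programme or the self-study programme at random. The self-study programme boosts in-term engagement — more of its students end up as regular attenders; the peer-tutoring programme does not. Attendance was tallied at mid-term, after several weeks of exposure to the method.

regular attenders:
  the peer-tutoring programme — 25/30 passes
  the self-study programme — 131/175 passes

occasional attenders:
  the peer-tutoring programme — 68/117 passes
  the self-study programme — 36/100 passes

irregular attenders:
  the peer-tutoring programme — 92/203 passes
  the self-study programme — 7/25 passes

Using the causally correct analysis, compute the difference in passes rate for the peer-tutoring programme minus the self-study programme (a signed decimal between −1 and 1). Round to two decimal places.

-0.05

the peer-tutoring programme is higher inside every mid-term attendance stratum but the self-study programme is higher in aggregate. Whether to stratify depends on how mid-term attendance relates to the teaching method.
Mid-term attendance here is a post-treatment variable shaped by the teaching method; conditioning on it would introduce bias rather than remove it. The overall comparison is the causal one.
The causal difference is the pooled difference: 0.529 − 0.580 = -0.051.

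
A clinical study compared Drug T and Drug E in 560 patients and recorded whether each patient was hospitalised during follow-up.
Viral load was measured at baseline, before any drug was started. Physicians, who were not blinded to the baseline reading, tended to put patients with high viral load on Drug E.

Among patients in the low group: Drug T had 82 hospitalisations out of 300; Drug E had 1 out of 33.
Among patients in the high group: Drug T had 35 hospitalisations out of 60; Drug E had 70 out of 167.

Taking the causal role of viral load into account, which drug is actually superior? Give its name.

Drug E

Viral load satisfies the back-door criterion: it is not a descendant of the drug, and it blocks the spurious path from drug to outcome. Adjusting for it (i.e., using the within-viral load rates) gives the causal effect.
Within each level — low: 27.3% vs 3.0%; high: 58.3% vs 41.9% — Drug E is lower every time.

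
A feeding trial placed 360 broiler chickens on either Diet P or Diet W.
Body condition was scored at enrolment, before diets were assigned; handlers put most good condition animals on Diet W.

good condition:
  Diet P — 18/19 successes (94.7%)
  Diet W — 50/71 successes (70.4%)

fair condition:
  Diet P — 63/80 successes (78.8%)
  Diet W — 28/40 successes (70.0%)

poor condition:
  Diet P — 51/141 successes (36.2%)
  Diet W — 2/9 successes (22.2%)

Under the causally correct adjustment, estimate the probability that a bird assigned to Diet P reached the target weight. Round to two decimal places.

Diet P is higher inside every starting body condition stratum but Diet W is higher in aggregate. Whether to stratify depends on how starting body condition relates to the diet.
Starting body condition is set before the diet has any effect — it is not caused by the diet — and it independently drives the outcome. That makes it a confounder, so the causal comparison is within starting body condition levels.
Standardising Diet P to the population starting body condition mix: 0.250·18/19 + 0.333·63/80 + 0.417·51/141 = 0.650.

0.65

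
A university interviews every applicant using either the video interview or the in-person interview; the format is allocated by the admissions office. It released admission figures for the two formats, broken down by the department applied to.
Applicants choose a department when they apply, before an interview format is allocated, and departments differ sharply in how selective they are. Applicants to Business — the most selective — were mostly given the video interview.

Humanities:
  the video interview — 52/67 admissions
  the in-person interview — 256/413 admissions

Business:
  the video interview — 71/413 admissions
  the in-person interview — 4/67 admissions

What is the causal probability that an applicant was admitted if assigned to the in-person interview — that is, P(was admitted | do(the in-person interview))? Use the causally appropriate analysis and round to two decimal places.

0.34

Here department is a common cause — it drives both which interview format a case falls under and the outcome. The crude comparison mixes populations; the stratum-specific rates are the causally relevant ones.
Standardising the in-person interview to the population department mix: 0.500·256/413 + 0.500·4/67 = 0.340.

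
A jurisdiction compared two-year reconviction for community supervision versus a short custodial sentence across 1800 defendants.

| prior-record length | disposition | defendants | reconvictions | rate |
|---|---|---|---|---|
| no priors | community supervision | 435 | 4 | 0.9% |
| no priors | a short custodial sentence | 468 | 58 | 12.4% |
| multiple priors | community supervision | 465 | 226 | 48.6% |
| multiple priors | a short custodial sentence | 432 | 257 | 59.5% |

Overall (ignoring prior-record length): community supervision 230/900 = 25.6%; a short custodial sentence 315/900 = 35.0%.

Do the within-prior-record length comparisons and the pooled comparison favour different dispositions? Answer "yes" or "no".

no

Within each prior-record length level (no priors 0.9% vs 12.4%; multiple priors 48.6% vs 59.5%), community supervision has the lower rate every time. Pooled: 25.6% vs 35.0% — community supervision has the lower rate overall. They agree.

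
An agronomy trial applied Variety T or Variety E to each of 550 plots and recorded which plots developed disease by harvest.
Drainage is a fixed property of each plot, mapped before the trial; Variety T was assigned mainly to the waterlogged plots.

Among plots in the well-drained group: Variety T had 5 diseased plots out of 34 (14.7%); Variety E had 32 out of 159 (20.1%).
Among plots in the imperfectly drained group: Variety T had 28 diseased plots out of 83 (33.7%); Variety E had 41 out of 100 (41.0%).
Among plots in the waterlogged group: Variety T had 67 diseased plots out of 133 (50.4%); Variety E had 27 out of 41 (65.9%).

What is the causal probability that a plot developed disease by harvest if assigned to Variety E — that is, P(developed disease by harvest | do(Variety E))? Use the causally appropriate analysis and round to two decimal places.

0.42

The stratified and pooled comparisons disagree (Variety T wins within each field drainage; Variety E wins overall), so the answer turns on the causal role of field drainage.
The imbalance in field drainage arose from how plots were allocated, not from anything the variety did; and field drainage independently affects the outcome. The pooled gap is confounded — condition on field drainage.
Standardising Variety E to the population field drainage mix: 0.351·32/159 + 0.333·41/100 + 0.316·27/41 = 0.415.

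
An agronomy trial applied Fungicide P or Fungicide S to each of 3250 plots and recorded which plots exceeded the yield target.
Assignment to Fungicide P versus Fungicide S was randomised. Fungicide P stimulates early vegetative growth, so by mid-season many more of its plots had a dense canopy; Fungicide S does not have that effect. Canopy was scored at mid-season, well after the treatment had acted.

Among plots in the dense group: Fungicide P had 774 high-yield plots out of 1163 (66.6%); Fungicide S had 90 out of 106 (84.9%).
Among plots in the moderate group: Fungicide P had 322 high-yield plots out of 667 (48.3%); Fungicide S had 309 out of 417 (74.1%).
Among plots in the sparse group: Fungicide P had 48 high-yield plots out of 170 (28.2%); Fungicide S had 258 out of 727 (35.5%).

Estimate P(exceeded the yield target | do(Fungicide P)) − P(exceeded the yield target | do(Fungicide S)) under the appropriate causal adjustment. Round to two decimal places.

+0.05

Within every mid-season canopy level Fungicide S has the higher rate, yet pooled Fungicide P does — Simpson's reversal.
Mid-season canopy is downstream of the fungicide. One should not condition on a consequence of treatment, so the overall rates are the right comparison.
The causal difference is the pooled difference: 0.572 − 0.526 = +0.046.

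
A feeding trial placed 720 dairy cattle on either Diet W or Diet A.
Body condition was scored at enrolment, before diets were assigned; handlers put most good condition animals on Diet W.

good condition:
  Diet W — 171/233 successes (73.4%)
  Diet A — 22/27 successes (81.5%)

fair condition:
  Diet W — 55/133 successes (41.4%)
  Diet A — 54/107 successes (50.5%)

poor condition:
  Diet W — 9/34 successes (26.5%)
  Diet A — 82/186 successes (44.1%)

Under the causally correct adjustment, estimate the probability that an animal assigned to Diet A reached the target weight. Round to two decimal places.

The stratified and pooled comparisons disagree (Diet A wins within each starting body condition; Diet W wins overall), so the answer turns on the causal role of starting body condition.
Nothing the diet does changes starting body condition; the imbalance is an allocation artefact. With starting body condition also predicting the outcome, the pooled figure is confounded, and the within-stratum comparison is the causal one.
Standardising Diet A to the population starting body condition mix: 0.361·22/27 + 0.333·54/107 + 0.306·82/186 = 0.597.

0.60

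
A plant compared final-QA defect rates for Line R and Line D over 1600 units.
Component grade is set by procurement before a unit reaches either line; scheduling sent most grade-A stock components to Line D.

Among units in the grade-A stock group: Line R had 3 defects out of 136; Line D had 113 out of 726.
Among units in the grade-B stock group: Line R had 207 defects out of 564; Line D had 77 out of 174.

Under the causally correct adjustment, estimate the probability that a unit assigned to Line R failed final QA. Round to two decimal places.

0.18

Within every component grade level Line R has the lower rate, yet pooled Line D does — Simpson's reversal.
Nothing the line does changes component grade; the imbalance is an allocation artefact. With component grade also predicting the outcome, the pooled figure is confounded, and the within-stratum comparison is the causal one.
Standardising Line R to the population component grade mix: 0.539·3/136 + 0.461·207/564 = 0.181.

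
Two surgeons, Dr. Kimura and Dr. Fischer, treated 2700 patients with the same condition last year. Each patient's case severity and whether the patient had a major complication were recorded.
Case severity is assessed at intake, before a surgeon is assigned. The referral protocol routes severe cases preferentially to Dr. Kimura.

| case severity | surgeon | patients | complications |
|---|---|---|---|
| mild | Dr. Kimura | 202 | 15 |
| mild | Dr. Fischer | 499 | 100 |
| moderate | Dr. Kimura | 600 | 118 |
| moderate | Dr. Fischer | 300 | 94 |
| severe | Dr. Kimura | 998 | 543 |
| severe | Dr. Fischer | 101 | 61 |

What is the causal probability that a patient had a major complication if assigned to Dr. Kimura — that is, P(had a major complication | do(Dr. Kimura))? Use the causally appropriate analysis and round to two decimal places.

0.31

Dr. Kimura is lower inside every case severity stratum but Dr. Fischer is lower in aggregate. Whether to stratify depends on how case severity relates to the surgeon.
The imbalance in case severity arose from how patients were allocated, not from anything the surgeon did; and case severity independently affects the outcome. The pooled gap is confounded — condition on case severity.
Standardising Dr. Kimura to the population case severity mix: 0.260·15/202 + 0.333·118/600 + 0.407·543/998 = 0.306.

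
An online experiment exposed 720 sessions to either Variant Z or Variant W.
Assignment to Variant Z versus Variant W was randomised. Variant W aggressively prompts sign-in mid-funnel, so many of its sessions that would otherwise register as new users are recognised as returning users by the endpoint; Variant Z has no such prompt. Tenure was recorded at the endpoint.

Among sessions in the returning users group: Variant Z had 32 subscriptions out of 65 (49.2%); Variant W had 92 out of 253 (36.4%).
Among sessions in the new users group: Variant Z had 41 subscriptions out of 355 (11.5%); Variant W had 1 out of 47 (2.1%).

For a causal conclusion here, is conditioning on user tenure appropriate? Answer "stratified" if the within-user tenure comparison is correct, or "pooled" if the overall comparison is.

pooled

The distribution of user tenure is itself part of what the variant does — it is an intermediate outcome. Holding it fixed would remove that part of the effect; the total effect is the pooled difference.
Pooled: Variant Z 17.4% vs Variant W 31.0%; Variant W is higher overall.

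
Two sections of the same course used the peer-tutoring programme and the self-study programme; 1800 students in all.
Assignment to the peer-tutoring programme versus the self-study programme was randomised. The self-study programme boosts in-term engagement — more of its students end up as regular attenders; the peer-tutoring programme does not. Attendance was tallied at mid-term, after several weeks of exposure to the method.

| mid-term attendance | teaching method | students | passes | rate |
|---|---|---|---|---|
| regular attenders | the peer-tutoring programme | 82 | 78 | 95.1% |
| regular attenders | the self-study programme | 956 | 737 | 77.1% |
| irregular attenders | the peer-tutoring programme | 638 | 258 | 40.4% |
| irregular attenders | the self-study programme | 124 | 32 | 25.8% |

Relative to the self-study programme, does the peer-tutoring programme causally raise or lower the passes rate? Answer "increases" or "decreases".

Within every mid-term attendance level the peer-tutoring programme has the higher rate, yet pooled the self-study programme does — Simpson's reversal.
Mid-term attendance is recorded after the teaching method and is itself shifted by it — it sits on the causal path from teaching method to outcome. Conditioning on a mediator would strip out part of the effect we want; the pooled comparison gives the total causal effect.
Pooled: the peer-tutoring programme 46.7% vs the self-study programme 71.2%; the self-study programme is higher overall.

decreases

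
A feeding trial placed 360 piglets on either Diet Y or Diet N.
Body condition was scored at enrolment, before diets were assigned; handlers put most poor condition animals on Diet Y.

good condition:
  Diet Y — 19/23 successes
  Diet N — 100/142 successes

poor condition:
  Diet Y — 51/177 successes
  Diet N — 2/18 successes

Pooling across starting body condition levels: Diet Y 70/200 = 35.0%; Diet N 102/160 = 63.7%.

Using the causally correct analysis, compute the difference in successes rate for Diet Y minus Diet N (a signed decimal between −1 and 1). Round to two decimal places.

+0.15

The stratified and pooled comparisons disagree (Diet Y wins within each starting body condition; Diet N wins overall), so the answer turns on the causal role of starting body condition.
Starting body condition satisfies the back-door criterion: it is not a descendant of the diet, and it blocks the spurious path from diet to outcome. Adjusting for it (i.e., using the within-starting body condition rates) gives the causal effect.
Adjusting over the population distribution of starting body condition: 0.458·(0.826−0.704) + 0.542·(0.288−0.111) = +0.152.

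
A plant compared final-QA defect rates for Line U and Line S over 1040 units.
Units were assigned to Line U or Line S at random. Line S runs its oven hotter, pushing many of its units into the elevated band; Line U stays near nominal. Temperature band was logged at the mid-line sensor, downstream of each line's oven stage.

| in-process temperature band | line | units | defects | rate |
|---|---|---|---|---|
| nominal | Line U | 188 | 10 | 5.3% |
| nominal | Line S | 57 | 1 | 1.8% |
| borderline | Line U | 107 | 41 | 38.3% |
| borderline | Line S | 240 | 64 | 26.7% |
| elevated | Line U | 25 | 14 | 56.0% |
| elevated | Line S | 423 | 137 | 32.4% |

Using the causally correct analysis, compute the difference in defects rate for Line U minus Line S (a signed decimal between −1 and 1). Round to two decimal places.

In-process temperature band lies on the pathway line → in-process temperature band → outcome, so adjusting for it blocks the indirect effect. For the total causal effect of line, use the unadjusted pooled rates.
The causal difference is the pooled difference: 0.203 − 0.281 = -0.077.

-0.08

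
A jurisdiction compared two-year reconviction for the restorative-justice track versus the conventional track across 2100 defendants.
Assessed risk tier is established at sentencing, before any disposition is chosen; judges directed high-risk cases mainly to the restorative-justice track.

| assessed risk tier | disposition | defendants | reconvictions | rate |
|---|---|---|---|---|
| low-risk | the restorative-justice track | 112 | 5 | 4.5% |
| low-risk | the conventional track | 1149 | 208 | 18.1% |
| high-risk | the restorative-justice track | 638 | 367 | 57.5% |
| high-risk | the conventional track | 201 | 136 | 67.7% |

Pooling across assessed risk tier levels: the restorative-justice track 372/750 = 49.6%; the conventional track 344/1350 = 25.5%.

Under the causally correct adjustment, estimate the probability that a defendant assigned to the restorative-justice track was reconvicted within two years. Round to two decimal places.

Here assessed risk tier is a common cause — it drives both which disposition a case falls under and the outcome. The crude comparison mixes populations; the stratum-specific rates are the causally relevant ones.
Standardising the restorative-justice track to the population assessed risk tier mix: 0.600·5/112 + 0.400·367/638 = 0.257.

0.26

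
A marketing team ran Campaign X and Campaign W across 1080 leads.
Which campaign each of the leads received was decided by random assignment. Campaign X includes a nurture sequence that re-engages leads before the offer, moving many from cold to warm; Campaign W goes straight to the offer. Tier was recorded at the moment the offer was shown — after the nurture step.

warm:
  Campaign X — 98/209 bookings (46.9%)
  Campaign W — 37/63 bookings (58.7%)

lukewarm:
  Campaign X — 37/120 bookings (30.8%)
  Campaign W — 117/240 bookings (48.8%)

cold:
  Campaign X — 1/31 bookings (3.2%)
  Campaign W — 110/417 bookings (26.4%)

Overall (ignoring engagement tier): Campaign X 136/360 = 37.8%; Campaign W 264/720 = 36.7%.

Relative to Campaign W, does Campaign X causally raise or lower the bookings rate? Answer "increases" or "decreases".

increases

The stratified and pooled comparisons disagree (Campaign W wins within each engagement tier; Campaign X wins overall), so the answer turns on the causal role of engagement tier.
Engagement tier is recorded after the campaign and is itself shifted by it — it sits on the causal path from campaign to outcome. Conditioning on a mediator would strip out part of the effect we want; the pooled comparison gives the total causal effect.
Pooled: Campaign X 37.8% vs Campaign W 36.7%; Campaign X is higher overall.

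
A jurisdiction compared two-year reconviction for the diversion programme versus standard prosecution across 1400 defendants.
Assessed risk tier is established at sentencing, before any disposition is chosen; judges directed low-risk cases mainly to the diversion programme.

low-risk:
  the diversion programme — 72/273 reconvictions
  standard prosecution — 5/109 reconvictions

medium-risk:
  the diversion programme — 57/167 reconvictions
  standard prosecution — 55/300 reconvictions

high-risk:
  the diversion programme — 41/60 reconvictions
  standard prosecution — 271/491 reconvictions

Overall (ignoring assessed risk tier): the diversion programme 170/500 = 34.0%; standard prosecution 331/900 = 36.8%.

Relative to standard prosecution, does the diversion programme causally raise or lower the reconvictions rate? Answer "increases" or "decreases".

increases

The stratified and pooled comparisons disagree (standard prosecution wins within each assessed risk tier; the diversion programme wins overall), so the answer turns on the causal role of assessed risk tier.
Here assessed risk tier is a common cause — it drives both which disposition a case falls under and the outcome. The crude comparison mixes populations; the stratum-specific rates are the causally relevant ones.
Within each level — low-risk: 26.4% vs 4.6%; medium-risk: 34.1% vs 18.3%; high-risk: 68.3% vs 55.2% — standard prosecution is lower every time.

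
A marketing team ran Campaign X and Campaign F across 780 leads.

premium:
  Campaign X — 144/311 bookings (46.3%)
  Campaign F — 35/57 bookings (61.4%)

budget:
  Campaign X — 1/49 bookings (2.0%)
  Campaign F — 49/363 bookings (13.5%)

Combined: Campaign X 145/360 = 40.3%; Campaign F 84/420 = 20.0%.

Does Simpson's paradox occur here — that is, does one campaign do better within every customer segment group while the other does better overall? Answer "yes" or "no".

yes

Within each customer segment level (premium 46.3% vs 61.4%; budget 2.0% vs 13.5%), Campaign F has the higher rate every time. Pooled: 40.3% vs 20.0% — Campaign X has the higher rate overall. The two comparisons disagree.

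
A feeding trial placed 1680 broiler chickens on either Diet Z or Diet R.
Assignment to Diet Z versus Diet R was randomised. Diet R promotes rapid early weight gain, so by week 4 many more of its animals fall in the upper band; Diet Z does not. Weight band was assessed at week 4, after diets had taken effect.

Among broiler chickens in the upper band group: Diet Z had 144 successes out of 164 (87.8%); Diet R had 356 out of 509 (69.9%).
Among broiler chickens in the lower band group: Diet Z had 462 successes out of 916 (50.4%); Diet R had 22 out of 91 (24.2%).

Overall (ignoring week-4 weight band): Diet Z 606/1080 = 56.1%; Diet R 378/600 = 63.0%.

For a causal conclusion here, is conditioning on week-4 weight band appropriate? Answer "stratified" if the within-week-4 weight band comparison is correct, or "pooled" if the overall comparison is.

Within every week-4 weight band level Diet Z has the higher rate, yet pooled Diet R does — Simpson's reversal.
Week-4 weight band is recorded after the diet and is itself shifted by it — it sits on the causal path from diet to outcome. Conditioning on a mediator would strip out part of the effect we want; the pooled comparison gives the total causal effect.
Pooled: Diet Z 56.1% vs Diet R 63.0%; Diet R is higher overall.

pooled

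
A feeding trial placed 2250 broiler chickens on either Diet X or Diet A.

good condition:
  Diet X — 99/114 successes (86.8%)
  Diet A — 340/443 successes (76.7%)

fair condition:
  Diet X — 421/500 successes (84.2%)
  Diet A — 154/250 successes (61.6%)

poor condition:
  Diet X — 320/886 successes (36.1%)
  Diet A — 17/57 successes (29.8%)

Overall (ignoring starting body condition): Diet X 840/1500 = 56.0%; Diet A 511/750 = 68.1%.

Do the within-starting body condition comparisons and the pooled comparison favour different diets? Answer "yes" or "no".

yes

Within each starting body condition level (good condition 86.8% vs 76.7%; fair condition 84.2% vs 61.6%; poor condition 36.1% vs 29.8%), Diet X has the higher rate every time. Pooled: 56.0% vs 68.1% — Diet A has the higher rate overall. The two comparisons disagree.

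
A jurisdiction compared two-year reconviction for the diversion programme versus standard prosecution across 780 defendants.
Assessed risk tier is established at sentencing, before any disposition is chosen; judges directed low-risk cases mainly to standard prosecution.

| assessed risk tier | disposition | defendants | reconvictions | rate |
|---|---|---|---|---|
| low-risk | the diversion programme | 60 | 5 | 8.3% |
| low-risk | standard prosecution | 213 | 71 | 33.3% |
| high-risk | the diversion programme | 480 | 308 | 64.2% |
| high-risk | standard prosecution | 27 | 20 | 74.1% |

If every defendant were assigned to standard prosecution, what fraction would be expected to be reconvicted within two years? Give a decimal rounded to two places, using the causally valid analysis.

Assessed risk tier differs across dispositions for reasons unrelated to any effect of the disposition itself, and it separately predicts the outcome — a classic confounder. We must compare within assessed risk tier levels.
Standardising standard prosecution to the population assessed risk tier mix: 0.350·71/213 + 0.650·20/27 = 0.598.

0.60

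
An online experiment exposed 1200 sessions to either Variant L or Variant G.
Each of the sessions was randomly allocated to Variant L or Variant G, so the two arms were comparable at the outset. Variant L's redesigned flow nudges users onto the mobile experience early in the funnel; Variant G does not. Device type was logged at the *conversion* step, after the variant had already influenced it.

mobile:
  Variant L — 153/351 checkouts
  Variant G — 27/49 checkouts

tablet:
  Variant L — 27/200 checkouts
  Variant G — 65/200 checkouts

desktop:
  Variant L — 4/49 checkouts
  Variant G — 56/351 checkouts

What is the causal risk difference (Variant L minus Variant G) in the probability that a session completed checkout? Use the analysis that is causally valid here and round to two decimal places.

+0.06

The distribution of device type is itself part of what the variant does — it is an intermediate outcome. Holding it fixed would remove that part of the effect; the total effect is the pooled difference.
The causal difference is the pooled difference: 0.307 − 0.247 = +0.060.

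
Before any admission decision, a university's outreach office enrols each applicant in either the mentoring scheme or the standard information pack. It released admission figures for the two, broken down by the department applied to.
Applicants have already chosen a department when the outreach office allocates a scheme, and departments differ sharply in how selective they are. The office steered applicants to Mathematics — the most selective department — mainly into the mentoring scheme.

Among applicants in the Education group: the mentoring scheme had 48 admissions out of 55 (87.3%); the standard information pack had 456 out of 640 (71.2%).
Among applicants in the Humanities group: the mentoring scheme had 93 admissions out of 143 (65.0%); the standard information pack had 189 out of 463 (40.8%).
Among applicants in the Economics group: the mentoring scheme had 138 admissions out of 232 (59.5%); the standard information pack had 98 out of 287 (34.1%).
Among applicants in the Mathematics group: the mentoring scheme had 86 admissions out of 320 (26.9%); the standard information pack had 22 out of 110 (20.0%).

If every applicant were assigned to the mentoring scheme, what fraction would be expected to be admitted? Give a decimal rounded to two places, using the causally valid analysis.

0.63

The department-specific comparison favours the mentoring scheme throughout, but the pooled figures favour the standard information pack. The question is whether to condition on department.
Department is set before the outreach scheme has any effect — it is not caused by the outreach scheme — and it independently drives the outcome. That makes it a confounder, so the causal comparison is within department levels.
Standardising the mentoring scheme to the population department mix: 0.309·48/55 + 0.269·93/143 + 0.231·138/232 + 0.191·86/320 = 0.633.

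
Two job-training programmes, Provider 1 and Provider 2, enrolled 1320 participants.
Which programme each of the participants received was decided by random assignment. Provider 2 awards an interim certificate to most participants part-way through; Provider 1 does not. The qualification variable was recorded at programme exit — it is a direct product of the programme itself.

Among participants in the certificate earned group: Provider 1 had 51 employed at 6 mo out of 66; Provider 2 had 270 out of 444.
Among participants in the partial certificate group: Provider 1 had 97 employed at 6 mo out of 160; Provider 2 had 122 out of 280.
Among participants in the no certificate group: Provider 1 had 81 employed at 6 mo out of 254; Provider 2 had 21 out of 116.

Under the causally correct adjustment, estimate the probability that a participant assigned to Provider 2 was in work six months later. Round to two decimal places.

Within every qualification attained during the programme level Provider 1 has the higher rate, yet pooled Provider 2 does — Simpson's reversal.
Qualification attained during the programme is recorded after the programme and is itself shifted by it — it sits on the causal path from programme to outcome. Conditioning on a mediator would strip out part of the effect we want; the pooled comparison gives the total causal effect.
So P(outcome | do(Provider 2)) is just the pooled rate for Provider 2: 413/840 = 0.492.

0.49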